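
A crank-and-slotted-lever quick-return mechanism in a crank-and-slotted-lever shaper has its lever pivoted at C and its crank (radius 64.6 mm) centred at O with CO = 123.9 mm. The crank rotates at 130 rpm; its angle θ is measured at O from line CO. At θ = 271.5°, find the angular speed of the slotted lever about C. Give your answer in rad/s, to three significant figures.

2.99

ω = 13.61 rad/s (from 130 rpm).
Crank pin A relative to C: A = (d + r cosθ, r sinθ); lever angle φ = atan2(r sinθ, d + r cosθ).
Differentiating tanφ: φ̇ = rω(d cosθ + r)/(d² + r² + 2dr cosθ).
d² + r² + 2dr cosθ = |CA|² = 0.0199434 m²;  d cosθ + r = +0.067843 m.
|ω_lever| = |0.0646·13.61·+0.067843| / 0.0199434 = 2.9917 rad/s.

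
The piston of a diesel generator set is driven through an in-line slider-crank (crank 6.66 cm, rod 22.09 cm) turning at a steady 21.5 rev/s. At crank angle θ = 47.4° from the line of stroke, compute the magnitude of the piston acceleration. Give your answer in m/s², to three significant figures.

ω = 2π·21.5 = 135.1 rad/s
x(θ) = r cosθ + √(L² − r² sin²θ); with ω constant, a = ω²·d²x/dθ².
d²x/dθ² = −r cosθ − r²(cos2θ)/√u − r⁴ sin²2θ/(4u^{3/2}),  u = L² − r² sin²θ = 0.0463935 m².
Substituting r = 0.0666 m, L = 0.2209 m, θ = 47.4°: d²x/dθ² = -0.043846 m.
a = ω²·d²x/dθ² = (135.1)²·(-0.043846) = -800.13 m/s²;  |a| = 800.13 m/s².

800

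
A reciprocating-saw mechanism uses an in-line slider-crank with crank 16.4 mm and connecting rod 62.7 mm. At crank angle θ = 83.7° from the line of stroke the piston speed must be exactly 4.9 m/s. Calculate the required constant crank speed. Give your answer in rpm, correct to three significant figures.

For an in-line slider-crank, |v_piston| = rω|sinθ|·[1 + r cosθ/√(L² − r² sin²θ)].
With r = 0.0164 m, L = 0.0627 m, θ = 83.7°: the bracketed kinematic factor |dx/dθ| = 0.016785 m.
ω = v/|dx/dθ| = 4.9/0.016785 = 291.92 rad/s.
N = 60ω/(2π) = 2787.6 rpm.

2790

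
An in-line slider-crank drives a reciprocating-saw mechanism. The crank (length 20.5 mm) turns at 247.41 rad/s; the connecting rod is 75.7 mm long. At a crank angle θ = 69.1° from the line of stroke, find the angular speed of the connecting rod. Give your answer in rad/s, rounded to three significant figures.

24.7

ω = 247.4 rad/s
The rod makes angle φ with the slider axis where L sinφ = r sinθ; differentiating, L cosφ·φ̇ = r ω cosθ.
L cosφ = √(L² − r² sin²θ) = 0.073237 m.
|ω_rod| = r ω |cosθ| / √(L² − r² sin²θ) = 0.0205·247.4·0.35674/0.073237 = 24.705 rad/s.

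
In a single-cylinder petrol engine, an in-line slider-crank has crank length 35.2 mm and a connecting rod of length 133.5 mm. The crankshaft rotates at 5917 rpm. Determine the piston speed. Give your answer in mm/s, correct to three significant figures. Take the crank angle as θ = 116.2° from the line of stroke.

17200

ω = 2π·5917/60 = 619.6 rad/s
For an in-line slider-crank, x = r cosθ + √(L² − r² sin²θ), so v = −rω sinθ·[1 + r cosθ/√(L² − r² sin²θ)].
With r = 0.0352 m, L = 0.1335 m, θ = 116.2°: √(L² − r² sin²θ) = 0.12971 m.
v = −0.0352·619.6·0.89726·[1 + 0.0352·-0.44151/0.12971] = -17.225 m/s.
|v| = 17.225 m/s = 17225 mm/s.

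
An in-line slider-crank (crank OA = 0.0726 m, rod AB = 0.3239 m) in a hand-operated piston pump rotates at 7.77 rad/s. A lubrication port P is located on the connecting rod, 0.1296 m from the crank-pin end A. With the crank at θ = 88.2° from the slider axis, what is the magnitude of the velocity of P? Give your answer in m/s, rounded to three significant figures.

0.566

ω = 7.77 rad/s.  Crank-pin speed |V_A| = rω = 0.5641 m/s, perpendicular to OA.
Rod angle: sinφ = −(r/L) sinθ ⇒ φ = -12.946°; ω_rod = −rω cosθ/√(L²−r²sin²θ) = -0.056132 rad/s.
V_P = V_A + ω_rod × AP, with AP = 0.1296 m along the rod.
Components: V_Px = −rω sinθ − a·ω_rod·sinφ = -0.56545 m/s;  V_Py = rω cosθ + a·ω_rod·cosφ = +0.010629 m/s.
|V_P| = √(V_Px² + V_Py²) = 0.56555 m/s.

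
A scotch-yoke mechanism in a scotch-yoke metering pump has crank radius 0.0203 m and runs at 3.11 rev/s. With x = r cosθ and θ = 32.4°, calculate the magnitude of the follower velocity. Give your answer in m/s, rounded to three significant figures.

ω = 19.54 rad/s (from 3.11 rev/s).
x = r cosθ ⇒ ẋ = −rω sinθ.
|v| = rω|sinθ| = 0.0203·19.54·|sin 32.4°| = 0.21255 m/s.

0.213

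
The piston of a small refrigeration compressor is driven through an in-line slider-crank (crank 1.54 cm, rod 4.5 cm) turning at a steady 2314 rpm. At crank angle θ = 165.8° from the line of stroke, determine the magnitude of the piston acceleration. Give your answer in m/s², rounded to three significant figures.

ω = 2π·2314/60 = 242.3 rad/s
x(θ) = r cosθ + √(L² − r² sin²θ); with ω constant, a = ω²·d²x/dθ².
d²x/dθ² = −r cosθ − r²(cos2θ)/√u − r⁴ sin²2θ/(4u^{3/2}),  u = L² − r² sin²θ = 0.00201073 m².
Substituting r = 0.0154 m, L = 0.045 m, θ = 165.8°: d²x/dθ² = +0.010242 m.
a = ω²·d²x/dθ² = (242.3)²·(+0.010242) = +601.4 m/s²;  |a| = 601.4 m/s².

601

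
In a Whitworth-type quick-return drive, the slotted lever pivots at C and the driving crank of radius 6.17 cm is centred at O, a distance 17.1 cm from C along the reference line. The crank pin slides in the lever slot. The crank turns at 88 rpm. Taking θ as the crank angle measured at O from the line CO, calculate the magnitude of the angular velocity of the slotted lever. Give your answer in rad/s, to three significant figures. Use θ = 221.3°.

ω = 9.215 rad/s (from 88 rpm).
Crank pin A relative to C: A = (d + r cosθ, r sinθ); lever angle φ = atan2(r sinθ, d + r cosθ).
Differentiating tanφ: φ̇ = rω(d cosθ + r)/(d² + r² + 2dr cosθ).
d² + r² + 2dr cosθ = |CA|² = 0.0171952 m²;  d cosθ + r = -0.066766 m.
|ω_lever| = |0.0617·9.215·-0.066766| / 0.0171952 = 2.2077 rad/s.

2.21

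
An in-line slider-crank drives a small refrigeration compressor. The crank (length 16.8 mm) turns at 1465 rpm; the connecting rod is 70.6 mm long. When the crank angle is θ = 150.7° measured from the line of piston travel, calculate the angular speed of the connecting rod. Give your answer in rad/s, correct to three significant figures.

ω = 153.4 rad/s (converted from 1465 rpm).
The rod makes angle φ with the slider axis where L sinφ = r sinθ; differentiating, L cosφ·φ̇ = r ω cosθ.
L cosφ = √(L² − r² sin²θ) = 0.07012 m.
|ω_rod| = r ω |cosθ| / √(L² − r² sin²θ) = 0.0168·153.4·0.87207/0.07012 = 32.054 rad/s.

32.1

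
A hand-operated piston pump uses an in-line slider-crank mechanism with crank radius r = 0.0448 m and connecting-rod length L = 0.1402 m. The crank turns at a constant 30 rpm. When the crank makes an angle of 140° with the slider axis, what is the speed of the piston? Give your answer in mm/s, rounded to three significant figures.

ω = 2π·30/60 = 3.142 rad/s
For an in-line slider-crank, x = r cosθ + √(L² − r² sin²θ), so v = −rω sinθ·[1 + r cosθ/√(L² − r² sin²θ)].
With r = 0.0448 m, L = 0.1402 m, θ = 140°: √(L² − r² sin²θ) = 0.13721 m.
v = −0.0448·3.142·0.64279·[1 + 0.0448·-0.76604/0.13721] = -0.06784 m/s.
|v| = 0.06784 m/s = 67.84 mm/s.

67.8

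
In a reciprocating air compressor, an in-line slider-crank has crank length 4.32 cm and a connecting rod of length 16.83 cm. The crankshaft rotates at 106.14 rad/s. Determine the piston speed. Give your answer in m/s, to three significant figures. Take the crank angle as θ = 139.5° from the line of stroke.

ω = 106.1 rad/s
For an in-line slider-crank, x = r cosθ + √(L² − r² sin²θ), so v = −rω sinθ·[1 + r cosθ/√(L² − r² sin²θ)].
With r = 0.0432 m, L = 0.1683 m, θ = 139.5°: √(L² − r² sin²θ) = 0.16594 m.
v = −0.0432·106.1·0.64945·[1 + 0.0432·-0.76041/0.16594] = -2.3884 m/s.
|v| = 2.3884 m/s.

2.39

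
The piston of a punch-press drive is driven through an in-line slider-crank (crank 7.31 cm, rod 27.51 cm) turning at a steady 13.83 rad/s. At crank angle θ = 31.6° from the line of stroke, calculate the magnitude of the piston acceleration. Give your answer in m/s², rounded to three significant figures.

13.7

ω = 13.83 rad/s
x(θ) = r cosθ + √(L² − r² sin²θ); with ω constant, a = ω²·d²x/dθ².
d²x/dθ² = −r cosθ − r²(cos2θ)/√u − r⁴ sin²2θ/(4u^{3/2}),  u = L² − r² sin²θ = 0.0742129 m².
Substituting r = 0.0731 m, L = 0.2751 m, θ = 31.6°: d²x/dθ² = -0.071387 m.
a = ω²·d²x/dθ² = (13.83)²·(-0.071387) = -13.654 m/s²;  |a| = 13.654 m/s².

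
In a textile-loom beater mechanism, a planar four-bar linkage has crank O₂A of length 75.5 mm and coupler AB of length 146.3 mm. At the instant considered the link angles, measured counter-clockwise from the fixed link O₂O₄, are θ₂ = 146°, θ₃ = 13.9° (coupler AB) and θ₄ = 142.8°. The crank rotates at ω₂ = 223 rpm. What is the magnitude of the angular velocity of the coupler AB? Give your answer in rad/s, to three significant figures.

ω₂ = 23.35 rad/s (from 223 rpm).
Differentiating the loop-closure r₂e^{iθ₂}+r₃e^{iθ₃}=r₁+r₄e^{iθ₄} gives r₂ω₂e^{iθ₂}+r₃ω₃e^{iθ₃}=r₄ω₄e^{iθ₄}.
Eliminating the other unknown: ω₃ = r₂ω₂ sin(θ₄−θ₂) / [r₃ sin(θ₃−θ₄)].
Numerator sine = -0.05582; denominator sine = -0.77824.
Result = 0.0755·23.35·(-0.05582) / (0.1463·(-0.77824)) = +0.86442 rad/s; magnitude 0.86442 rad/s.

0.864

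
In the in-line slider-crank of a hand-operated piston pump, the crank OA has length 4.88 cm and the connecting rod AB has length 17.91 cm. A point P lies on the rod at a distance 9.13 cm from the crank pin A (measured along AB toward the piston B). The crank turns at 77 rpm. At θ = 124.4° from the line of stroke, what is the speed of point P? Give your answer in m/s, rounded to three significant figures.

0.318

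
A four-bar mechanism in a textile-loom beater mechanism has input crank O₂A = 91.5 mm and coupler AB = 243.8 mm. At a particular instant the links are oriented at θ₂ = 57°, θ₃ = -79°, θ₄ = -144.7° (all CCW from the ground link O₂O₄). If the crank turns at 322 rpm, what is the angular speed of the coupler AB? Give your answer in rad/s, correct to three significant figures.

5.13

ω₂ = 33.72 rad/s (from 322 rpm).
Differentiating the loop-closure r₂e^{iθ₂}+r₃e^{iθ₃}=r₁+r₄e^{iθ₄} gives r₂ω₂e^{iθ₂}+r₃ω₃e^{iθ₃}=r₄ω₄e^{iθ₄}.
Eliminating the other unknown: ω₃ = r₂ω₂ sin(θ₄−θ₂) / [r₃ sin(θ₃−θ₄)].
Numerator sine = +0.36975; denominator sine = +0.91140.
Result = 0.0915·33.72·(+0.36975) / (0.2438·(+0.91140)) = +5.1341 rad/s; magnitude 5.1341 rad/s.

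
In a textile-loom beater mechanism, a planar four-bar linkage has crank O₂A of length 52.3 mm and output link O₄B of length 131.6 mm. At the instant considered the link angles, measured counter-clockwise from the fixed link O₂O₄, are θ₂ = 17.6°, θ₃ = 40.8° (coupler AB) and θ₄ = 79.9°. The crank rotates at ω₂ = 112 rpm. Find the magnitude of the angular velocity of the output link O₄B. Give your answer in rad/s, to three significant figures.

2.91

ω₂ = 11.73 rad/s (from 112 rpm).
Differentiating the loop-closure r₂e^{iθ₂}+r₃e^{iθ₃}=r₁+r₄e^{iθ₄} gives r₂ω₂e^{iθ₂}+r₃ω₃e^{iθ₃}=r₄ω₄e^{iθ₄}.
Eliminating the other unknown: ω₄ = r₂ω₂ sin(θ₂−θ₃) / [r₄ sin(θ₄−θ₃)].
Numerator sine = -0.39394; denominator sine = +0.63068.
Result = 0.0523·11.73·(-0.39394) / (0.1316·(+0.63068)) = -2.9115 rad/s; magnitude 2.9115 rad/s.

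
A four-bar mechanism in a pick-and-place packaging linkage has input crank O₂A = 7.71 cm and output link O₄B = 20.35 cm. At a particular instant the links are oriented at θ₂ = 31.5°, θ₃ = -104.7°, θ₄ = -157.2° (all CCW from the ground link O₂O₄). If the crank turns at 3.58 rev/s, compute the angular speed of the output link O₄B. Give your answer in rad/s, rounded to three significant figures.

7.44

ω₂ = 22.49 rad/s (from 3.58 rev/s).
Differentiating the loop-closure r₂e^{iθ₂}+r₃e^{iθ₃}=r₁+r₄e^{iθ₄} gives r₂ω₂e^{iθ₂}+r₃ω₃e^{iθ₃}=r₄ω₄e^{iθ₄}.
Eliminating the other unknown: ω₄ = r₂ω₂ sin(θ₂−θ₃) / [r₄ sin(θ₄−θ₃)].
Numerator sine = +0.69214; denominator sine = -0.79335.
Result = 0.0771·22.49·(+0.69214) / (0.2035·(-0.79335)) = -7.435 rad/s; magnitude 7.435 rad/s.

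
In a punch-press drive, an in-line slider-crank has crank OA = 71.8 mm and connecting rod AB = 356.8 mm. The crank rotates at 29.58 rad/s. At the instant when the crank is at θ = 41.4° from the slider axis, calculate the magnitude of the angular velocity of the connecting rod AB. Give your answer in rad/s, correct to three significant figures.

ω = 29.58 rad/s
The rod makes angle φ with the slider axis where L sinφ = r sinθ; differentiating, L cosφ·φ̇ = r ω cosθ.
L cosφ = √(L² − r² sin²θ) = 0.35363 m.
|ω_rod| = r ω |cosθ| / √(L² − r² sin²θ) = 0.0718·29.58·0.75011/0.35363 = 4.5051 rad/s.

4.51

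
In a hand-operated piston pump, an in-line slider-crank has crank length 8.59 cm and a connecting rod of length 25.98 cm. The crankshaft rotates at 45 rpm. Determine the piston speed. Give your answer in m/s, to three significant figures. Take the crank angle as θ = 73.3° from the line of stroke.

0.427

ω = 2π·45/60 = 4.712 rad/s
For an in-line slider-crank, x = r cosθ + √(L² − r² sin²θ), so v = −rω sinθ·[1 + r cosθ/√(L² − r² sin²θ)].
With r = 0.0859 m, L = 0.2598 m, θ = 73.3°: √(L² − r² sin²θ) = 0.24643 m.
v = −0.0859·4.712·0.95782·[1 + 0.0859·0.28736/0.24643] = -0.42656 m/s.
|v| = 0.42656 m/s.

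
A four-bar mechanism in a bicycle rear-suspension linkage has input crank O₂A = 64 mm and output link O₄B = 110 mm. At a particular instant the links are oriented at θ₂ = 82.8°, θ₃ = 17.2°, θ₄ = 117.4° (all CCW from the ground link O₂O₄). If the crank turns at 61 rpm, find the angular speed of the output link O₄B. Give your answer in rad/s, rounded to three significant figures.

3.44

ω₂ = 6.388 rad/s (from 61 rpm).
Differentiating the loop-closure r₂e^{iθ₂}+r₃e^{iθ₃}=r₁+r₄e^{iθ₄} gives r₂ω₂e^{iθ₂}+r₃ω₃e^{iθ₃}=r₄ω₄e^{iθ₄}.
Eliminating the other unknown: ω₄ = r₂ω₂ sin(θ₂−θ₃) / [r₄ sin(θ₄−θ₃)].
Numerator sine = +0.91068; denominator sine = +0.98420.
Result = 0.064·6.388·(+0.91068) / (0.11·(+0.98420)) = +3.439 rad/s; magnitude 3.439 rad/s.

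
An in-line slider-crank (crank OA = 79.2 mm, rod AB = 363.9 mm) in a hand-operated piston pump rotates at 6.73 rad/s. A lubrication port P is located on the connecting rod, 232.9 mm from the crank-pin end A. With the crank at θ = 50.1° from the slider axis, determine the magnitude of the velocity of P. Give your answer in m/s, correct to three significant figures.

0.463

ω = 6.73 rad/s.  Crank-pin speed |V_A| = rω = 0.53302 m/s, perpendicular to OA.
Rod angle: sinφ = −(r/L) sinθ ⇒ φ = -9.612°; ω_rod = −rω cosθ/√(L²−r²sin²θ) = -0.95293 rad/s.
V_P = V_A + ω_rod × AP, with AP = 0.2329 m along the rod.
Components: V_Px = −rω sinθ − a·ω_rod·sinφ = -0.44597 m/s;  V_Py = rω cosθ + a·ω_rod·cosφ = +0.12308 m/s.
|V_P| = √(V_Px² + V_Py²) = 0.46264 m/s.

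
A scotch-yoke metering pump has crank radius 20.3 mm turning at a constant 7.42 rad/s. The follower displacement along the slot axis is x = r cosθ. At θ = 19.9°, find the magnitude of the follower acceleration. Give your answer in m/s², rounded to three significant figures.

1.05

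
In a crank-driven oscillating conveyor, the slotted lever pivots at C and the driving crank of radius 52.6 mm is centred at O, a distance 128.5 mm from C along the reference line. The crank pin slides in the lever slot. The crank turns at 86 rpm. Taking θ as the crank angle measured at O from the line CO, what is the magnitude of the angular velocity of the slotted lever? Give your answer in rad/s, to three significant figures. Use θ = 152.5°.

3.99

ω = 9.006 rad/s (from 86 rpm).
Crank pin A relative to C: A = (d + r cosθ, r sinθ); lever angle φ = atan2(r sinθ, d + r cosθ).
Differentiating tanφ: φ̇ = rω(d cosθ + r)/(d² + r² + 2dr cosθ).
d² + r² + 2dr cosθ = |CA|² = 0.00728822 m²;  d cosθ + r = -0.061381 m.
|ω_lever| = |0.0526·9.006·-0.061381| / 0.00728822 = 3.9896 rad/s.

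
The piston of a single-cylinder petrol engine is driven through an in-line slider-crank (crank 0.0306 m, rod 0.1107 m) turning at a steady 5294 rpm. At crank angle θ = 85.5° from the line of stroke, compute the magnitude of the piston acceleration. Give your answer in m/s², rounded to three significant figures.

1930

ω = 2π·5294/60 = 554.4 rad/s
x(θ) = r cosθ + √(L² − r² sin²θ); with ω constant, a = ω²·d²x/dθ².
d²x/dθ² = −r cosθ − r²(cos2θ)/√u − r⁴ sin²2θ/(4u^{3/2}),  u = L² − r² sin²θ = 0.0113239 m².
Substituting r = 0.0306 m, L = 0.1107 m, θ = 85.5°: d²x/dθ² = +0.0062856 m.
a = ω²·d²x/dθ² = (554.4)²·(+0.0062856) = +1931.8 m/s²;  |a| = 1931.8 m/s².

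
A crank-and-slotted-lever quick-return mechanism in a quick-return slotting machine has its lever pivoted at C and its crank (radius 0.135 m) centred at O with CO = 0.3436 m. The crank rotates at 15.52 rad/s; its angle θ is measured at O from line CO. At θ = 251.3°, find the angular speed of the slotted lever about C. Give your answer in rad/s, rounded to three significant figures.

0.488

ω = 15.52 rad/s
Crank pin A relative to C: A = (d + r cosθ, r sinθ); lever angle φ = atan2(r sinθ, d + r cosθ).
Differentiating tanφ: φ̇ = rω(d cosθ + r)/(d² + r² + 2dr cosθ).
d² + r² + 2dr cosθ = |CA|² = 0.106542 m²;  d cosθ + r = +0.024837 m.
|ω_lever| = |0.135·15.52·+0.024837| / 0.106542 = 0.48844 rad/s.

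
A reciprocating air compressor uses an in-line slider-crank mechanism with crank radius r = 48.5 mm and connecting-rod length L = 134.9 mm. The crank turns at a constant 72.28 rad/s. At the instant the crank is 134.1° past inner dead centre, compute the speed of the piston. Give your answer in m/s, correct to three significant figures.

1.87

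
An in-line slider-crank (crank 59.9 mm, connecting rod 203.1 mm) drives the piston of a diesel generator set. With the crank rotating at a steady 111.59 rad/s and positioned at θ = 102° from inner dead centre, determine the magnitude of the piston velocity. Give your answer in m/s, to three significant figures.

ω = 111.6 rad/s
For an in-line slider-crank, x = r cosθ + √(L² − r² sin²θ), so v = −rω sinθ·[1 + r cosθ/√(L² − r² sin²θ)].
With r = 0.0599 m, L = 0.2031 m, θ = 102°: √(L² − r² sin²θ) = 0.19447 m.
v = −0.0599·111.6·0.97815·[1 + 0.0599·-0.20791/0.19447] = -6.1195 m/s.
|v| = 6.1195 m/s.

6.12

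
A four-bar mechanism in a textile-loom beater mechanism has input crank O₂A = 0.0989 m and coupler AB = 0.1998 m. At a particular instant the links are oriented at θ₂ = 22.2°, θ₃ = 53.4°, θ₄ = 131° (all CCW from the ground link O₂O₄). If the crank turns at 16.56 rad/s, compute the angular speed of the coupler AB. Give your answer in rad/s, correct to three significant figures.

7.95

ω₂ = 16.56 rad/s
Differentiating the loop-closure r₂e^{iθ₂}+r₃e^{iθ₃}=r₁+r₄e^{iθ₄} gives r₂ω₂e^{iθ₂}+r₃ω₃e^{iθ₃}=r₄ω₄e^{iθ₄}.
Eliminating the other unknown: ω₃ = r₂ω₂ sin(θ₄−θ₂) / [r₃ sin(θ₃−θ₄)].
Numerator sine = +0.94665; denominator sine = -0.97667.
Result = 0.0989·16.56·(+0.94665) / (0.1998·(-0.97667)) = -7.9451 rad/s; magnitude 7.9451 rad/s.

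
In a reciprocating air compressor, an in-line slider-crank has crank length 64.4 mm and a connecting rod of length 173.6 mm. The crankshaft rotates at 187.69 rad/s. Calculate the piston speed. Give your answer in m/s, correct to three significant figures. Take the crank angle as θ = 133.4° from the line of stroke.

ω = 187.7 rad/s
For an in-line slider-crank, x = r cosθ + √(L² − r² sin²θ), so v = −rω sinθ·[1 + r cosθ/√(L² − r² sin²θ)].
With r = 0.0644 m, L = 0.1736 m, θ = 133.4°: √(L² − r² sin²θ) = 0.16718 m.
v = −0.0644·187.7·0.72657·[1 + 0.0644·-0.68709/0.16718] = -6.4578 m/s.
|v| = 6.4578 m/s.

6.46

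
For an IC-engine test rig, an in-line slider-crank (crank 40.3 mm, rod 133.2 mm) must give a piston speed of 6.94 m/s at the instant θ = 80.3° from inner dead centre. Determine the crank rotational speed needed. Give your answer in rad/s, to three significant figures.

166

For an in-line slider-crank, |v_piston| = rω|sinθ|·[1 + r cosθ/√(L² − r² sin²θ)].
With r = 0.0403 m, L = 0.1332 m, θ = 80.3°: the bracketed kinematic factor |dx/dθ| = 0.041845 m.
ω = v/|dx/dθ| = 6.94/0.041845 = 165.85 rad/s.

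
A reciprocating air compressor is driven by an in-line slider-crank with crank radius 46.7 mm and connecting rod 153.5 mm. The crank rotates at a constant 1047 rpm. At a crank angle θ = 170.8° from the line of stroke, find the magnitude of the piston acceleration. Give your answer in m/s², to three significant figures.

ω = 2π·1047/60 = 109.6 rad/s
x(θ) = r cosθ + √(L² − r² sin²θ); with ω constant, a = ω²·d²x/dθ².
d²x/dθ² = −r cosθ − r²(cos2θ)/√u − r⁴ sin²2θ/(4u^{3/2}),  u = L² − r² sin²θ = 0.0235065 m².
Substituting r = 0.0467 m, L = 0.1535 m, θ = 170.8°: d²x/dθ² = +0.032569 m.
a = ω²·d²x/dθ² = (109.6)²·(+0.032569) = +391.52 m/s²;  |a| = 391.52 m/s².

392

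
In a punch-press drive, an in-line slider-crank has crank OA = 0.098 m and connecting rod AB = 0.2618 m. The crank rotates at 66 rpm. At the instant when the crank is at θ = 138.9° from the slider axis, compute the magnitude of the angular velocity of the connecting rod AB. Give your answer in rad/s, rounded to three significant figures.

2.01

ω = 6.912 rad/s (converted from 66 rpm).
The rod makes angle φ with the slider axis where L sinφ = r sinθ; differentiating, L cosφ·φ̇ = r ω cosθ.
L cosφ = √(L² − r² sin²θ) = 0.25375 m.
|ω_rod| = r ω |cosθ| / √(L² − r² sin²θ) = 0.098·6.912·0.75356/0.25375 = 2.0115 rad/s.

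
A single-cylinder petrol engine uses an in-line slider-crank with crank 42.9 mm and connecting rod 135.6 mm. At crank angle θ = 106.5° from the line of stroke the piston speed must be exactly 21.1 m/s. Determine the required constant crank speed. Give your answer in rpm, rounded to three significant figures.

For an in-line slider-crank, |v_piston| = rω|sinθ|·[1 + r cosθ/√(L² − r² sin²θ)].
With r = 0.0429 m, L = 0.1356 m, θ = 106.5°: the bracketed kinematic factor |dx/dθ| = 0.037255 m.
ω = v/|dx/dθ| = 21.1/0.037255 = 566.37 rad/s.
N = 60ω/(2π) = 5408.5 rpm.

5410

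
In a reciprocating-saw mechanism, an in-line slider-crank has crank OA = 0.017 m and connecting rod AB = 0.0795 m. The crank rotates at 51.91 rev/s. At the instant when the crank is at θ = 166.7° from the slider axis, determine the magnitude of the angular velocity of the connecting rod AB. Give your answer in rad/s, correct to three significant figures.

ω = 326.2 rad/s (converted from 51.91 rev/s).
The rod makes angle φ with the slider axis where L sinφ = r sinθ; differentiating, L cosφ·φ̇ = r ω cosθ.
L cosφ = √(L² − r² sin²θ) = 0.079404 m.
|ω_rod| = r ω |cosθ| / √(L² − r² sin²θ) = 0.017·326.2·0.97318/0.079404 = 67.957 rad/s.

68.0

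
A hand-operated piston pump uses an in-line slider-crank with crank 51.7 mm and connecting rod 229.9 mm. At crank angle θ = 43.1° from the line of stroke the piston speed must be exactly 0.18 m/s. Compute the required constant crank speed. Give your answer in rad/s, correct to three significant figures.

4.37

For an in-line slider-crank, |v_piston| = rω|sinθ|·[1 + r cosθ/√(L² − r² sin²θ)].
With r = 0.0517 m, L = 0.2299 m, θ = 43.1°: the bracketed kinematic factor |dx/dθ| = 0.041195 m.
ω = v/|dx/dθ| = 0.18/0.041195 = 4.3694 rad/s.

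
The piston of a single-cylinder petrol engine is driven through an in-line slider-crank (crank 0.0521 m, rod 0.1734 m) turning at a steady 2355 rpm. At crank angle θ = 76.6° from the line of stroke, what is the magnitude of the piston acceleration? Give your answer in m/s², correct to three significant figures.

ω = 2π·2355/60 = 246.6 rad/s
x(θ) = r cosθ + √(L² − r² sin²θ); with ω constant, a = ω²·d²x/dθ².
d²x/dθ² = −r cosθ − r²(cos2θ)/√u − r⁴ sin²2θ/(4u^{3/2}),  u = L² − r² sin²θ = 0.0274989 m².
Substituting r = 0.0521 m, L = 0.1734 m, θ = 76.6°: d²x/dθ² = +0.0024544 m.
a = ω²·d²x/dθ² = (246.6)²·(+0.0024544) = +149.27 m/s²;  |a| = 149.27 m/s².

149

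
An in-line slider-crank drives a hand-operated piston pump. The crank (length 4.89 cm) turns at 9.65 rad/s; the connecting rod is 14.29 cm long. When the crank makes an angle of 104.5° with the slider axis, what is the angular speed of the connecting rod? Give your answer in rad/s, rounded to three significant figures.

ω = 9.65 rad/s
The rod makes angle φ with the slider axis where L sinφ = r sinθ; differentiating, L cosφ·φ̇ = r ω cosθ.
L cosφ = √(L² − r² sin²θ) = 0.13483 m.
|ω_rod| = r ω |cosθ| / √(L² − r² sin²θ) = 0.0489·9.65·0.25038/0.13483 = 0.87629 rad/s.

0.876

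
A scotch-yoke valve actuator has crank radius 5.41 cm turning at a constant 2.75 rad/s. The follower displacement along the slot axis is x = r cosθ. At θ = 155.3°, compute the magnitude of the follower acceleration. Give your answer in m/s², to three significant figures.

0.372

ω = 2.75 rad/s
x = r cosθ ⇒ ẍ = −rω² cosθ (ω constant).
|a| = rω²|cosθ| = 0.0541·(2.75)²·|cos 155.3°| = 0.3717 m/s².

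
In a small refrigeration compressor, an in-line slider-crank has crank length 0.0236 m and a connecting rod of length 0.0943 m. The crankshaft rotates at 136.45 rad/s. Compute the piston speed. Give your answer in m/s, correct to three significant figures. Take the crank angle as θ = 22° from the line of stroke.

1.49

ω = 136.4 rad/s
For an in-line slider-crank, x = r cosθ + √(L² − r² sin²θ), so v = −rω sinθ·[1 + r cosθ/√(L² − r² sin²θ)].
With r = 0.0236 m, L = 0.0943 m, θ = 22°: √(L² − r² sin²θ) = 0.093885 m.
v = −0.0236·136.4·0.37461·[1 + 0.0236·0.92718/0.093885] = -1.4875 m/s.
|v| = 1.4875 m/s.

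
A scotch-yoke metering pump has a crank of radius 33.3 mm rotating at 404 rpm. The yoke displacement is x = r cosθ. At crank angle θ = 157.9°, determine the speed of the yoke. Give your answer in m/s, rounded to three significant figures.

ω = 42.31 rad/s (from 404 rpm).
x = r cosθ ⇒ ẋ = −rω sinθ.
|v| = rω|sinθ| = 0.0333·42.31·|sin 157.9°| = 0.53003 m/s.

0.530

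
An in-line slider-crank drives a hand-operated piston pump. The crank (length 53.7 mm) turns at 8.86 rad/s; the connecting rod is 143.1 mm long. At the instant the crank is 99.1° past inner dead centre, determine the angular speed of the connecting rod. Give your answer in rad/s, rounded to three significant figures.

ω = 8.86 rad/s
The rod makes angle φ with the slider axis where L sinφ = r sinθ; differentiating, L cosφ·φ̇ = r ω cosθ.
L cosφ = √(L² − r² sin²θ) = 0.13291 m.
|ω_rod| = r ω |cosθ| / √(L² − r² sin²θ) = 0.0537·8.86·0.15816/0.13291 = 0.56615 rad/s.

0.566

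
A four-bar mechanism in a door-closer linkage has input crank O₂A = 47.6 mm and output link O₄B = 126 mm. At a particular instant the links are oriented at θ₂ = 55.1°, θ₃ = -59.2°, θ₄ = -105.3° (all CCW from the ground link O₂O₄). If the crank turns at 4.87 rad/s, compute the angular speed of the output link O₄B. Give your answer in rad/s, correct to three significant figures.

2.33

ω₂ = 4.87 rad/s
Differentiating the loop-closure r₂e^{iθ₂}+r₃e^{iθ₃}=r₁+r₄e^{iθ₄} gives r₂ω₂e^{iθ₂}+r₃ω₃e^{iθ₃}=r₄ω₄e^{iθ₄}.
Eliminating the other unknown: ω₄ = r₂ω₂ sin(θ₂−θ₃) / [r₄ sin(θ₄−θ₃)].
Numerator sine = +0.91140; denominator sine = -0.72055.
Result = 0.0476·4.87·(+0.91140) / (0.126·(-0.72055)) = -2.3271 rad/s; magnitude 2.3271 rad/s.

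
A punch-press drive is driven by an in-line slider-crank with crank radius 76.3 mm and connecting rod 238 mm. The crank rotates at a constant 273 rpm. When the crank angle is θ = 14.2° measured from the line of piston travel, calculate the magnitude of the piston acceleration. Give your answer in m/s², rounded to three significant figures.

ω = 2π·273/60 = 28.59 rad/s
x(θ) = r cosθ + √(L² − r² sin²θ); with ω constant, a = ω²·d²x/dθ².
d²x/dθ² = −r cosθ − r²(cos2θ)/√u − r⁴ sin²2θ/(4u^{3/2}),  u = L² − r² sin²θ = 0.0562937 m².
Substituting r = 0.0763 m, L = 0.238 m, θ = 14.2°: d²x/dθ² = -0.095696 m.
a = ω²·d²x/dθ² = (28.59)²·(-0.095696) = -78.213 m/s²;  |a| = 78.213 m/s².

78.2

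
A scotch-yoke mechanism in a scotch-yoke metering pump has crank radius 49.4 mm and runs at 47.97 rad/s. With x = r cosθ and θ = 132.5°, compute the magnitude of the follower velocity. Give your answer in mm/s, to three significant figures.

1750

ω = 47.97 rad/s
x = r cosθ ⇒ ẋ = −rω sinθ.
|v| = rω|sinθ| = 0.0494·47.97·|sin 132.5°| = 1.7471 m/s = 1747.1 mm/s.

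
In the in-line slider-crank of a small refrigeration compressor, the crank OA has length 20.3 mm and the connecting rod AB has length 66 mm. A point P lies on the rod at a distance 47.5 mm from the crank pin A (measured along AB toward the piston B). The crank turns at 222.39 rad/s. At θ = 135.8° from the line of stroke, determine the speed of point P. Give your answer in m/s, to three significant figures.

ω = 222.4 rad/s.  Crank-pin speed |V_A| = rω = 4.5145 m/s, perpendicular to OA.
Rod angle: sinφ = −(r/L) sinθ ⇒ φ = -12.382°; ω_rod = −rω cosθ/√(L²−r²sin²θ) = +50.206 rad/s.
V_P = V_A + ω_rod × AP, with AP = 0.0475 m along the rod.
Components: V_Px = −rω sinθ − a·ω_rod·sinφ = -2.636 m/s;  V_Py = rω cosθ + a·ω_rod·cosφ = -0.9072 m/s.
|V_P| = √(V_Px² + V_Py²) = 2.7877 m/s.

2.79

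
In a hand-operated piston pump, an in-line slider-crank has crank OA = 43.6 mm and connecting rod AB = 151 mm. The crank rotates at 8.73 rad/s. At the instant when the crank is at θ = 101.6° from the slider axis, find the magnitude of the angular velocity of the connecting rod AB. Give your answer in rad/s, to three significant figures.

0.528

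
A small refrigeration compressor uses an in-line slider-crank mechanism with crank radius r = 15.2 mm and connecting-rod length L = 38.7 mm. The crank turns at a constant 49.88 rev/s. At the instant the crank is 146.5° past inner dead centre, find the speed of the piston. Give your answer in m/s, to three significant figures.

ω = 2π·49.9 = 313.4 rad/s
For an in-line slider-crank, x = r cosθ + √(L² − r² sin²θ), so v = −rω sinθ·[1 + r cosθ/√(L² − r² sin²θ)].
With r = 0.0152 m, L = 0.0387 m, θ = 146.5°: √(L² − r² sin²θ) = 0.03778 m.
v = −0.0152·313.4·0.55194·[1 + 0.0152·-0.83389/0.03778] = -1.7472 m/s.
|v| = 1.7472 m/s.

1.75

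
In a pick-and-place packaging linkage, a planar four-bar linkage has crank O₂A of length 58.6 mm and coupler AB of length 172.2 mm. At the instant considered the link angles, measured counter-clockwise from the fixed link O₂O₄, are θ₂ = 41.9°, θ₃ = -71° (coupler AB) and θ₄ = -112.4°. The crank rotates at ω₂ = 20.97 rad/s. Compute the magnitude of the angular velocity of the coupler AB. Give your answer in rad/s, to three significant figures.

4.68

ω₂ = 20.97 rad/s
Differentiating the loop-closure r₂e^{iθ₂}+r₃e^{iθ₃}=r₁+r₄e^{iθ₄} gives r₂ω₂e^{iθ₂}+r₃ω₃e^{iθ₃}=r₄ω₄e^{iθ₄}.
Eliminating the other unknown: ω₃ = r₂ω₂ sin(θ₄−θ₂) / [r₃ sin(θ₃−θ₄)].
Numerator sine = -0.43366; denominator sine = +0.66131.
Result = 0.0586·20.97·(-0.43366) / (0.1722·(+0.66131)) = -4.6796 rad/s; magnitude 4.6796 rad/s.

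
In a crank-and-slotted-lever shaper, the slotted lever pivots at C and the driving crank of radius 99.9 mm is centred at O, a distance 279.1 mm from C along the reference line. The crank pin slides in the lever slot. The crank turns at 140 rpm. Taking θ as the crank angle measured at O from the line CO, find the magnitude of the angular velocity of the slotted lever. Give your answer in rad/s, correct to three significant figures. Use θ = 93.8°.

1.42

ω = 14.66 rad/s (from 140 rpm).
Crank pin A relative to C: A = (d + r cosθ, r sinθ); lever angle φ = atan2(r sinθ, d + r cosθ).
Differentiating tanφ: φ̇ = rω(d cosθ + r)/(d² + r² + 2dr cosθ).
d² + r² + 2dr cosθ = |CA|² = 0.0841811 m²;  d cosθ + r = +0.081403 m.
|ω_lever| = |0.0999·14.66·+0.081403| / 0.0841811 = 1.4163 rad/s.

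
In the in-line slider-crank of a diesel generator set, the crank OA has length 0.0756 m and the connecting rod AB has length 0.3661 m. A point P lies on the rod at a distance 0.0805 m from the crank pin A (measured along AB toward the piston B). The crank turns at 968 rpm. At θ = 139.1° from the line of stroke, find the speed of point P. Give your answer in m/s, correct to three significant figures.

ω = 101.4 rad/s.  Crank-pin speed |V_A| = rω = 7.6635 m/s, perpendicular to OA.
Rod angle: sinφ = −(r/L) sinθ ⇒ φ = -7.770°; ω_rod = −rω cosθ/√(L²−r²sin²θ) = +15.969 rad/s.
V_P = V_A + ω_rod × AP, with AP = 0.0805 m along the rod.
Components: V_Px = −rω sinθ − a·ω_rod·sinφ = -4.8438 m/s;  V_Py = rω cosθ + a·ω_rod·cosφ = -4.5188 m/s.
|V_P| = √(V_Px² + V_Py²) = 6.6243 m/s.

6.62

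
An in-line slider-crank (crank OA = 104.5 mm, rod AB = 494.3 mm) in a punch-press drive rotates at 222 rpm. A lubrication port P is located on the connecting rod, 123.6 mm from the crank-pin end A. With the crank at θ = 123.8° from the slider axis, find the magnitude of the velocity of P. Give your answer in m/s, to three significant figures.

ω = 23.25 rad/s.  Crank-pin speed |V_A| = rω = 2.4294 m/s, perpendicular to OA.
Rod angle: sinφ = −(r/L) sinθ ⇒ φ = -10.118°; ω_rod = −rω cosθ/√(L²−r²sin²θ) = +2.7773 rad/s.
V_P = V_A + ω_rod × AP, with AP = 0.1236 m along the rod.
Components: V_Px = −rω sinθ − a·ω_rod·sinφ = -1.9585 m/s;  V_Py = rω cosθ + a·ω_rod·cosφ = -1.0135 m/s.
|V_P| = √(V_Px² + V_Py²) = 2.2052 m/s.

2.21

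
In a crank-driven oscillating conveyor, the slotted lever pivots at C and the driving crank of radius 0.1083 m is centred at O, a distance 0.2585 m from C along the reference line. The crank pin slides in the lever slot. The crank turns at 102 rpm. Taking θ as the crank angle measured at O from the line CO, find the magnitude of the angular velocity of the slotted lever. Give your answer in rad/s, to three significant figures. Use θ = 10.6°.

3.14

ω = 10.68 rad/s (from 102 rpm).
Crank pin A relative to C: A = (d + r cosθ, r sinθ); lever angle φ = atan2(r sinθ, d + r cosθ).
Differentiating tanφ: φ̇ = rω(d cosθ + r)/(d² + r² + 2dr cosθ).
d² + r² + 2dr cosθ = |CA|² = 0.133587 m²;  d cosθ + r = +0.36239 m.
|ω_lever| = |0.1083·10.68·+0.36239| / 0.133587 = 3.1381 rad/s.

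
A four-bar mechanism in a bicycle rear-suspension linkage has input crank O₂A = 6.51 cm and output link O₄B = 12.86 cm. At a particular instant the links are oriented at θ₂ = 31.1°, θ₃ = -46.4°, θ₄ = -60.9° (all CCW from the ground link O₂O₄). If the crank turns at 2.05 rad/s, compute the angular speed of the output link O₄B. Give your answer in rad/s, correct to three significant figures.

4.05

ω₂ = 2.05 rad/s
Differentiating the loop-closure r₂e^{iθ₂}+r₃e^{iθ₃}=r₁+r₄e^{iθ₄} gives r₂ω₂e^{iθ₂}+r₃ω₃e^{iθ₃}=r₄ω₄e^{iθ₄}.
Eliminating the other unknown: ω₄ = r₂ω₂ sin(θ₂−θ₃) / [r₄ sin(θ₄−θ₃)].
Numerator sine = +0.97630; denominator sine = -0.25038.
Result = 0.0651·2.05·(+0.97630) / (0.1286·(-0.25038)) = -4.0465 rad/s; magnitude 4.0465 rad/s.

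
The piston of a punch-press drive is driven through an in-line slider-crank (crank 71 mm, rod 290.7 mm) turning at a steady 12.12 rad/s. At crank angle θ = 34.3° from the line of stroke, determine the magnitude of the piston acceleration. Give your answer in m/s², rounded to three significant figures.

ω = 12.12 rad/s
x(θ) = r cosθ + √(L² − r² sin²θ); with ω constant, a = ω²·d²x/dθ².
d²x/dθ² = −r cosθ − r²(cos2θ)/√u − r⁴ sin²2θ/(4u^{3/2}),  u = L² − r² sin²θ = 0.0829057 m².
Substituting r = 0.071 m, L = 0.2907 m, θ = 34.3°: d²x/dθ² = -0.065272 m.
a = ω²·d²x/dθ² = (12.12)²·(-0.065272) = -9.5881 m/s²;  |a| = 9.5881 m/s².

9.59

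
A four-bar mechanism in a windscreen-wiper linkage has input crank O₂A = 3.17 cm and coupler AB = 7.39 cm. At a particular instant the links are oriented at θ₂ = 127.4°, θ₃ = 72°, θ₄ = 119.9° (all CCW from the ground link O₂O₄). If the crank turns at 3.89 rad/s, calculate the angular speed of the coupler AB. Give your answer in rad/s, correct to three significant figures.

0.294

ω₂ = 3.89 rad/s
Differentiating the loop-closure r₂e^{iθ₂}+r₃e^{iθ₃}=r₁+r₄e^{iθ₄} gives r₂ω₂e^{iθ₂}+r₃ω₃e^{iθ₃}=r₄ω₄e^{iθ₄}.
Eliminating the other unknown: ω₃ = r₂ω₂ sin(θ₄−θ₂) / [r₃ sin(θ₃−θ₄)].
Numerator sine = -0.13053; denominator sine = -0.74198.
Result = 0.0317·3.89·(-0.13053) / (0.0739·(-0.74198)) = +0.29354 rad/s; magnitude 0.29354 rad/s.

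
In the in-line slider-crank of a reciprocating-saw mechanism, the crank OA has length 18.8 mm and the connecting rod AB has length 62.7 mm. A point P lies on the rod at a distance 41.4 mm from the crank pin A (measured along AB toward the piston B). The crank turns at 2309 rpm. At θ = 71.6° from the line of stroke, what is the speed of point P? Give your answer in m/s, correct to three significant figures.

4.62

ω = 241.8 rad/s.  Crank-pin speed |V_A| = rω = 4.5458 m/s, perpendicular to OA.
Rod angle: sinφ = −(r/L) sinθ ⇒ φ = -16.530°; ω_rod = −rω cosθ/√(L²−r²sin²θ) = -23.871 rad/s.
V_P = V_A + ω_rod × AP, with AP = 0.0414 m along the rod.
Components: V_Px = −rω sinθ − a·ω_rod·sinφ = -4.5946 m/s;  V_Py = rω cosθ + a·ω_rod·cosφ = +0.48745 m/s.
|V_P| = √(V_Px² + V_Py²) = 4.6204 m/s.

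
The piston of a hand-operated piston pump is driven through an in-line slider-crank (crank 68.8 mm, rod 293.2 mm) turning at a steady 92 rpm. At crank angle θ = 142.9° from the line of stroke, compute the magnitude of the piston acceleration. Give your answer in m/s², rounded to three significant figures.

4.66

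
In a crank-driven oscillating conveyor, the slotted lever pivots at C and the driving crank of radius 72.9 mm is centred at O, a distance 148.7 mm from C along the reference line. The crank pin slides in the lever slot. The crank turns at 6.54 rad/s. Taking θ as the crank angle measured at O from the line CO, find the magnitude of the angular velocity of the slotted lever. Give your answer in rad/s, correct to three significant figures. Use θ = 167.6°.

5.52

ω = 6.54 rad/s
Crank pin A relative to C: A = (d + r cosθ, r sinθ); lever angle φ = atan2(r sinθ, d + r cosθ).
Differentiating tanφ: φ̇ = rω(d cosθ + r)/(d² + r² + 2dr cosθ).
d² + r² + 2dr cosθ = |CA|² = 0.0062514 m²;  d cosθ + r = -0.072331 m.
|ω_lever| = |0.0729·6.54·-0.072331| / 0.0062514 = 5.5164 rad/s.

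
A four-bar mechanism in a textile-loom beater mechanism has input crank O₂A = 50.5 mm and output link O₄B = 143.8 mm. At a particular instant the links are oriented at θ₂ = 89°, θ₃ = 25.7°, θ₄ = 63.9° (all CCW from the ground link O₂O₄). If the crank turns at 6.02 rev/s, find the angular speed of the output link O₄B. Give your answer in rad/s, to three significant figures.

19.2

ω₂ = 37.82 rad/s (from 6.02 rev/s).
Differentiating the loop-closure r₂e^{iθ₂}+r₃e^{iθ₃}=r₁+r₄e^{iθ₄} gives r₂ω₂e^{iθ₂}+r₃ω₃e^{iθ₃}=r₄ω₄e^{iθ₄}.
Eliminating the other unknown: ω₄ = r₂ω₂ sin(θ₂−θ₃) / [r₄ sin(θ₄−θ₃)].
Numerator sine = +0.89337; denominator sine = +0.61841.
Result = 0.0505·37.82·(+0.89337) / (0.1438·(+0.61841)) = +19.19 rad/s; magnitude 19.19 rad/s.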